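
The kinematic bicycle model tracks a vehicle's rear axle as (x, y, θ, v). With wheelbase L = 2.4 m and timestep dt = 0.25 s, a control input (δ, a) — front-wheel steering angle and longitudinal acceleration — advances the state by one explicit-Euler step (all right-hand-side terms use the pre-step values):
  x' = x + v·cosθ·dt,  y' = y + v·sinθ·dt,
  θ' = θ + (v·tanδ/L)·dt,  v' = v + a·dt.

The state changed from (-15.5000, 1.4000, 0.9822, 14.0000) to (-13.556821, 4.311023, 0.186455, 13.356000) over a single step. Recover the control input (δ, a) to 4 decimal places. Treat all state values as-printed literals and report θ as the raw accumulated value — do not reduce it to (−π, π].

δ = -0.4995, a = -2.5760

a = (v'−v)/dt = (-0.644000)/0.25 = -2.5760
Δθ = θ'−θ = -0.795745;  (v·dt/L) = 14.0000·0.25/2.4 = 1.458333
tan δ = Δθ·L/(v·dt) = -0.545654  →  δ = -0.4995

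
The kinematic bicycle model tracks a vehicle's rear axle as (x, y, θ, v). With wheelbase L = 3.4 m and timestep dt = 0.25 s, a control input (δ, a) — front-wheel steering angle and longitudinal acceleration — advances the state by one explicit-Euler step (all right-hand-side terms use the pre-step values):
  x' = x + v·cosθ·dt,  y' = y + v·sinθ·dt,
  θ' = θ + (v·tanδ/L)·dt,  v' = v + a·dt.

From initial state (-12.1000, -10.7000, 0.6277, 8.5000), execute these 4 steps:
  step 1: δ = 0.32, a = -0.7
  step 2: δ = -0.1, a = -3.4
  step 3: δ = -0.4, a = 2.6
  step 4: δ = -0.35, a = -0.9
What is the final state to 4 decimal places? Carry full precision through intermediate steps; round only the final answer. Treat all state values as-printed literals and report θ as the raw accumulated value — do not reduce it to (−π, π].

(-5.9046, -5.5579, 0.3229, 7.9000)

after step 1 (δ=0.32, a=-0.7): (-10.380067, -9.452020, 0.834818, 8.325000)
after step 2 (δ=-0.1, a=-3.4): (-8.982898, -7.909450, 0.773400, 7.475000)
after step 3 (δ=-0.4, a=2.6): (-7.645734, -6.603993, 0.541019, 8.125000)
after step 4 (δ=-0.35, a=-0.9): (-5.904578, -5.557879, 0.322942, 7.900000)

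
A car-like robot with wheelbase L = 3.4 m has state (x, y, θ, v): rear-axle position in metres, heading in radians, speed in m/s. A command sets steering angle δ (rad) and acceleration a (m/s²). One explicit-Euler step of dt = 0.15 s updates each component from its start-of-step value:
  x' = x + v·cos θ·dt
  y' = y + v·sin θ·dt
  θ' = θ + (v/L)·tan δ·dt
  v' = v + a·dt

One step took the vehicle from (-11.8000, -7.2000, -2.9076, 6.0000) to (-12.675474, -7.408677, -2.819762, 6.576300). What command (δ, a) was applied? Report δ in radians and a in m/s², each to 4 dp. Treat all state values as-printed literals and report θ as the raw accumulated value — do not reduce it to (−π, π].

a = (v'−v)/dt = (0.576300)/0.15 = 3.8420
Δθ = θ'−θ = 0.087838;  (v·dt/L) = 6.0000·0.15/3.4 = 0.264706
tan δ = Δθ·L/(v·dt) = 0.331832  →  δ = 0.3204

δ = 0.3204, a = 3.8420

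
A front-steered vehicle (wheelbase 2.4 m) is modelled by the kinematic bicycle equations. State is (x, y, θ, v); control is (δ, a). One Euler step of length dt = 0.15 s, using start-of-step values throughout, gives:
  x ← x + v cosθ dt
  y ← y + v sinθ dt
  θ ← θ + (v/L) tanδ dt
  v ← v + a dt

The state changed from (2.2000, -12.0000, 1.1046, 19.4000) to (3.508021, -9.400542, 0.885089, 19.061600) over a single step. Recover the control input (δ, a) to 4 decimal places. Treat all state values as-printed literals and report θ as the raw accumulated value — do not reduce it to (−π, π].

δ = -0.1791, a = -2.2560

a = (v'−v)/dt = (-0.338400)/0.15 = -2.2560
Δθ = θ'−θ = -0.219511;  (v·dt/L) = 19.4000·0.15/2.4 = 1.212500
tan δ = Δθ·L/(v·dt) = -0.181040  →  δ = -0.1791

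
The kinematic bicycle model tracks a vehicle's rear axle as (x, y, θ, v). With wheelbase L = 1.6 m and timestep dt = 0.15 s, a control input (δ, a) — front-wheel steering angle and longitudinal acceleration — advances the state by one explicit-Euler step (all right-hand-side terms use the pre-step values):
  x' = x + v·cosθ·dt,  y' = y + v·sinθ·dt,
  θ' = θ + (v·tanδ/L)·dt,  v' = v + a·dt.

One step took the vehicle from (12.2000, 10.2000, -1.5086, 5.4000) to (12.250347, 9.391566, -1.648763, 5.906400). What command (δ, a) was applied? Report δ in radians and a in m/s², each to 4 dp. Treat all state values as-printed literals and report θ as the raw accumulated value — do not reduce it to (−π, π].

a = (v'−v)/dt = (0.506400)/0.15 = 3.3760
Δθ = θ'−θ = -0.140163;  (v·dt/L) = 5.4000·0.15/1.6 = 0.506250
tan δ = Δθ·L/(v·dt) = -0.276865  →  δ = -0.2701

δ = -0.2701, a = 3.3760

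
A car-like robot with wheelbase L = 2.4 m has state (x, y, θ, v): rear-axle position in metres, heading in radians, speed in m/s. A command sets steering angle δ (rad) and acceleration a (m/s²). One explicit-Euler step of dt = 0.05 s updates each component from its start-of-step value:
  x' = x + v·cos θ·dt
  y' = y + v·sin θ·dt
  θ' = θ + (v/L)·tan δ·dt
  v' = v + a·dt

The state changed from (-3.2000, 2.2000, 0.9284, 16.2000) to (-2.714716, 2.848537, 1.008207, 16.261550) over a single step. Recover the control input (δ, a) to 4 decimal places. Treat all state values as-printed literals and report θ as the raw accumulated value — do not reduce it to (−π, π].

a = (v'−v)/dt = (0.061550)/0.05 = 1.2310
Δθ = θ'−θ = 0.079807;  (v·dt/L) = 16.2000·0.05/2.4 = 0.337500
tan δ = Δθ·L/(v·dt) = 0.236465  →  δ = 0.2322

δ = 0.2322, a = 1.2310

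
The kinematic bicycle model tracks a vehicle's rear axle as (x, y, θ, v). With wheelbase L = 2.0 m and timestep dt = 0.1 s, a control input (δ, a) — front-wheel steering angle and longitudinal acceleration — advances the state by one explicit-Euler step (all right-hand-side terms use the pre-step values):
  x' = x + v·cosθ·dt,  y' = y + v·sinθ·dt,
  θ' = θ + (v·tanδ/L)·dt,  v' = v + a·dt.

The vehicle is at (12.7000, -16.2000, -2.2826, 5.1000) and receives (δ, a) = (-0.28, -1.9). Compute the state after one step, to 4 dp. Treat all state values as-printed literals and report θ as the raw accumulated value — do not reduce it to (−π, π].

(12.3669, -16.5862, -2.3559, 4.9100)

x' = 12.7000 + 5.1000·cos(-2.2826)·0.1 = 12.3669
y' = -16.2000 + 5.1000·sin(-2.2826)·0.1 = -16.5862
θ' = -2.2826 + (5.1000/2.0)·tan(-0.28)·0.1 = -2.3559
v' = 5.1000 − 1.9000·0.1 = 4.9100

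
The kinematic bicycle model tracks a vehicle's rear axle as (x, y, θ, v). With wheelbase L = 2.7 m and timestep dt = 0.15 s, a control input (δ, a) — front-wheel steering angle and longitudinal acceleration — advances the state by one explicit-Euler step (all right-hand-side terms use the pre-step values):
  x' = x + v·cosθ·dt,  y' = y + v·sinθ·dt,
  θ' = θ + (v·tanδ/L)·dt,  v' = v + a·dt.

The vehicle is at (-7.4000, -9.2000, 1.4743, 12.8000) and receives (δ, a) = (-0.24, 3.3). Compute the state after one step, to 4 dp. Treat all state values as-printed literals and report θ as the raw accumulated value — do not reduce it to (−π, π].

(-7.2150, -7.2889, 1.3003, 13.2950)

x' = -7.4000 + 12.8000·cos(1.4743)·0.15 = -7.2150
y' = -9.2000 + 12.8000·sin(1.4743)·0.15 = -7.2889
θ' = 1.4743 + (12.8000/2.7)·tan(-0.24)·0.15 = 1.3003
v' = 12.8000 + 3.3000·0.15 = 13.2950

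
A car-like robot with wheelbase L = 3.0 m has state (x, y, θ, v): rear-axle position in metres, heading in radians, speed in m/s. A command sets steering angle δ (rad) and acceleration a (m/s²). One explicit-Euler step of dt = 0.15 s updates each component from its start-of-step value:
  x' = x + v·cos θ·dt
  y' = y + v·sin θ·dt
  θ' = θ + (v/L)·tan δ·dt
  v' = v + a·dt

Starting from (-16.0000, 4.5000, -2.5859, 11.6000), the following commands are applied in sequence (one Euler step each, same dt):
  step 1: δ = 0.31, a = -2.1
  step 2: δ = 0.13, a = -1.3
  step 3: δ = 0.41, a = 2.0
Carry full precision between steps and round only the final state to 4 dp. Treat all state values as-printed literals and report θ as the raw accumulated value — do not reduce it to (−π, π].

after step 1 (δ=0.31, a=-2.1): (-17.478191, 3.582095, -2.400110, 11.285000)
after step 2 (δ=0.13, a=-1.3): (-18.726540, 2.438842, -2.326342, 11.090000)
after step 3 (δ=0.41, a=2.0): (-19.867178, 1.227984, -2.085339, 11.390000)

(-19.8672, 1.2280, -2.0853, 11.3900)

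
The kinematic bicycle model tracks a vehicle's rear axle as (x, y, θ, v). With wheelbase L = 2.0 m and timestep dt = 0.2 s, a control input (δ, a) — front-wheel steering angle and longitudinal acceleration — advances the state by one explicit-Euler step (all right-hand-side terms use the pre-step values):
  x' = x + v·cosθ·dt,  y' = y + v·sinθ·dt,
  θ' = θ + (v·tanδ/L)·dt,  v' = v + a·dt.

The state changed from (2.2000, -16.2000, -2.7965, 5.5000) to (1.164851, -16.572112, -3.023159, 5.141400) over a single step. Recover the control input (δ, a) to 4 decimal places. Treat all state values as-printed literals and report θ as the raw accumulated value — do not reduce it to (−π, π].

δ = -0.3909, a = -1.7930

a = (v'−v)/dt = (-0.358600)/0.2 = -1.7930
Δθ = θ'−θ = -0.226659;  (v·dt/L) = 5.5000·0.2/2.0 = 0.550000
tan δ = Δθ·L/(v·dt) = -0.412107  →  δ = -0.3909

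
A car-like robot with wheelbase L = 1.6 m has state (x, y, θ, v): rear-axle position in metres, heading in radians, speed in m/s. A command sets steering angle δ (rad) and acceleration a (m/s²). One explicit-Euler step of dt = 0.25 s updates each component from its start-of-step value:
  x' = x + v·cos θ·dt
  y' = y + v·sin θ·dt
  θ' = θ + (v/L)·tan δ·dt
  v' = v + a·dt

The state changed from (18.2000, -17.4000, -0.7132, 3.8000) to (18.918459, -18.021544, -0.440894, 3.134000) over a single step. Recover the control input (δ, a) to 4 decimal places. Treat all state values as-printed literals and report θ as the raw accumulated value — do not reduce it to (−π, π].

a = (v'−v)/dt = (-0.666000)/0.25 = -2.6640
Δθ = θ'−θ = 0.272306;  (v·dt/L) = 3.8000·0.25/1.6 = 0.593750
tan δ = Δθ·L/(v·dt) = 0.458621  →  δ = 0.4300

δ = 0.4300, a = -2.6640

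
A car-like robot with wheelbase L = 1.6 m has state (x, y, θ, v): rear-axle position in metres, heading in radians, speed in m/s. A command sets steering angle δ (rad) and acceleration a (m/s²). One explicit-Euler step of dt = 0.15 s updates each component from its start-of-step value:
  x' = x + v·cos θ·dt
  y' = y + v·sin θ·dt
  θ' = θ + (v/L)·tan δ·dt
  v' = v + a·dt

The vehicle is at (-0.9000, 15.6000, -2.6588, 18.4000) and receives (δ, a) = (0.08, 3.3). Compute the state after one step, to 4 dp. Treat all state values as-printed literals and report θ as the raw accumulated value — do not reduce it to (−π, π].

x' = -0.9000 + 18.4000·cos(-2.6588)·0.15 = -3.3445
y' = 15.6000 + 18.4000·sin(-2.6588)·0.15 = 14.3187
θ' = -2.6588 + (18.4000/1.6)·tan(0.08)·0.15 = -2.5205
v' = 18.4000 + 3.3000·0.15 = 18.8950

(-3.3445, 14.3187, -2.5205, 18.8950)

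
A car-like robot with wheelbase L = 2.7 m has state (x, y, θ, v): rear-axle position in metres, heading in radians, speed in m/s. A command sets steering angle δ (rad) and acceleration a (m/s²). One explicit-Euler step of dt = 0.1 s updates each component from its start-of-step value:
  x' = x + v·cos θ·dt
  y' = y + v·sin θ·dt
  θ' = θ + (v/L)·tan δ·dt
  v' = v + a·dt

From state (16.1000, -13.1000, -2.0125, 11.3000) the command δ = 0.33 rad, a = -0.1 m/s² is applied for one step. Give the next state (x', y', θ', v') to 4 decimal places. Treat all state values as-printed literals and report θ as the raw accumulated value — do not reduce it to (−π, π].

(15.6169, -14.1215, -1.8691, 11.2900)

x' = 16.1000 + 11.3000·cos(-2.0125)·0.1 = 15.6169
y' = -13.1000 + 11.3000·sin(-2.0125)·0.1 = -14.1215
θ' = -2.0125 + (11.3000/2.7)·tan(0.33)·0.1 = -1.8691
v' = 11.3000 − 0.1000·0.1 = 11.2900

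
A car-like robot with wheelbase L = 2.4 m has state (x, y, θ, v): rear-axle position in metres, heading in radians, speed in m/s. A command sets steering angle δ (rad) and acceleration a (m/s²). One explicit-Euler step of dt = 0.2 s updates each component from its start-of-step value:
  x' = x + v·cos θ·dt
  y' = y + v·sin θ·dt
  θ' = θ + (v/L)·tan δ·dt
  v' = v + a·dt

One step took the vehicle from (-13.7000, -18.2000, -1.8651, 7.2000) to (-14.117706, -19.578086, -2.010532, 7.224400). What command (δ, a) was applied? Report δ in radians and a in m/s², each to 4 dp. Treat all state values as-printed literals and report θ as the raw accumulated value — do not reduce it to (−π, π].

a = (v'−v)/dt = (0.024400)/0.2 = 0.1220
Δθ = θ'−θ = -0.145432;  (v·dt/L) = 7.2000·0.2/2.4 = 0.600000
tan δ = Δθ·L/(v·dt) = -0.242387  →  δ = -0.2378

δ = -0.2378, a = 0.1220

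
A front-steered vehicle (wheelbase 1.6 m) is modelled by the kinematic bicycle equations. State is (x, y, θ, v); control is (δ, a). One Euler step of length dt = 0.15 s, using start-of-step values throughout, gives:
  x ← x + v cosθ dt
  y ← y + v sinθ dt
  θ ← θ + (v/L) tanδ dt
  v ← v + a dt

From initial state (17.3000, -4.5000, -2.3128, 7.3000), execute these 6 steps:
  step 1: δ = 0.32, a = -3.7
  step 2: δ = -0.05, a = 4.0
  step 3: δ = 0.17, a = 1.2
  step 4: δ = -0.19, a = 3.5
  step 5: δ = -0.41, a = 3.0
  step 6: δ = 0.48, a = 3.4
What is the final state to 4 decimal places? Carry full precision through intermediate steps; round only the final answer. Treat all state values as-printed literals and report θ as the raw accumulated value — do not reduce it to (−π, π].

after step 1 (δ=0.32, a=-3.7): (16.560036, -5.307142, -2.086005, 6.745000)
after step 2 (δ=-0.05, a=4.0): (16.061530, -6.187557, -2.117649, 7.345000)
after step 3 (δ=0.17, a=1.2): (15.488618, -7.128633, -1.999447, 7.525000)
after step 4 (δ=-0.19, a=3.5): (15.019460, -8.155262, -2.135123, 8.050000)
after step 5 (δ=-0.41, a=3.0): (14.373633, -9.175538, -2.463133, 8.500000)
after step 6 (δ=0.48, a=3.4): (13.380993, -9.975721, -2.048272, 9.010000)

(13.3810, -9.9757, -2.0483, 9.0100)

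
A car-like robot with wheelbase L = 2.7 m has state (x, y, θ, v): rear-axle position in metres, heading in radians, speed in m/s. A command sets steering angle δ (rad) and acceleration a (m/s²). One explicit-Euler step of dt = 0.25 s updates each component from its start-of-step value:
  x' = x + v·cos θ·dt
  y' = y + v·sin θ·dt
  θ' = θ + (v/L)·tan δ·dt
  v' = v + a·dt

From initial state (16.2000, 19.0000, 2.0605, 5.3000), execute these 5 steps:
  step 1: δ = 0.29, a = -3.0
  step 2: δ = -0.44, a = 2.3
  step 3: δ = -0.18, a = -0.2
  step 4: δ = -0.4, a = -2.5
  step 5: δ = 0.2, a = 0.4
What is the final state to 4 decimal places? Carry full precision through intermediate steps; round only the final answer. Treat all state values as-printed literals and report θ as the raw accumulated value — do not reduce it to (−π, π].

after step 1 (δ=0.29, a=-3.0): (15.576767, 20.169276, 2.206943, 4.550000)
after step 2 (δ=-0.44, a=2.3): (14.900978, 21.084270, 2.008605, 5.125000)
after step 3 (δ=-0.18, a=-0.2): (14.357784, 22.244676, 1.922254, 5.075000)
after step 4 (δ=-0.4, a=-2.5): (13.920996, 23.435870, 1.723580, 4.450000)
after step 5 (δ=0.2, a=0.4): (13.751684, 24.535411, 1.807104, 4.550000)

(13.7517, 24.5354, 1.8071, 4.5500)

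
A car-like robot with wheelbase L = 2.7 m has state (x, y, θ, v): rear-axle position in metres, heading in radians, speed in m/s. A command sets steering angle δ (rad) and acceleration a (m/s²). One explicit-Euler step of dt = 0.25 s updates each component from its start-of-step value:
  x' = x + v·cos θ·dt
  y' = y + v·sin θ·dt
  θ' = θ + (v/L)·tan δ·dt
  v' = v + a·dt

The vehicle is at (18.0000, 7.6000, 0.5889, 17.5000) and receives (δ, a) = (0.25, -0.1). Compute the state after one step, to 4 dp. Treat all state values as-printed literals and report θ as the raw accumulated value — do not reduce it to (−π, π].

x' = 18.0000 + 17.5000·cos(0.5889)·0.25 = 21.6380
y' = 7.6000 + 17.5000·sin(0.5889)·0.25 = 10.0301
θ' = 0.5889 + (17.5000/2.7)·tan(0.25)·0.25 = 1.0026
v' = 17.5000 − 0.1000·0.25 = 17.4750

(21.6380, 10.0301, 1.0026, 17.4750)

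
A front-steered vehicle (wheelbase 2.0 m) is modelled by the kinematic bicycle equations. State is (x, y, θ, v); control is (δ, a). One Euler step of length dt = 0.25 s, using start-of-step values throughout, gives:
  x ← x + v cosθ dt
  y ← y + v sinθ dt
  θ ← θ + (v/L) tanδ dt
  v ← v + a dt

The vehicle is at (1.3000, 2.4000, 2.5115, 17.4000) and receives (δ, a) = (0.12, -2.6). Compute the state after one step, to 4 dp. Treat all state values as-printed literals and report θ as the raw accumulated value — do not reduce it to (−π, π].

(-2.2147, 4.9631, 2.7738, 16.7500)

x' = 1.3000 + 17.4000·cos(2.5115)·0.25 = -2.2147
y' = 2.4000 + 17.4000·sin(2.5115)·0.25 = 4.9631
θ' = 2.5115 + (17.4000/2.0)·tan(0.12)·0.25 = 2.7738
v' = 17.4000 − 2.6000·0.25 = 16.7500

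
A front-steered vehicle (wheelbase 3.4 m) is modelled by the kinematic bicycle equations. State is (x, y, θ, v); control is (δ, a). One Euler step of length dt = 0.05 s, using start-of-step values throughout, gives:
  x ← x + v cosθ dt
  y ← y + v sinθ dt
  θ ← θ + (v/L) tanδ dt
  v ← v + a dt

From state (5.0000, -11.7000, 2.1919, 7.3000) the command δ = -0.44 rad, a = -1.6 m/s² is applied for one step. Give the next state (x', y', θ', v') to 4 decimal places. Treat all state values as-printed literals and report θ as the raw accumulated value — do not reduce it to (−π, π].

x' = 5.0000 + 7.3000·cos(2.1919)·0.05 = 4.7876
y' = -11.7000 + 7.3000·sin(2.1919)·0.05 = -11.4032
θ' = 2.1919 + (7.3000/3.4)·tan(-0.44)·0.05 = 2.1414
v' = 7.3000 − 1.6000·0.05 = 7.2200

(4.7876, -11.4032, 2.1414, 7.2200)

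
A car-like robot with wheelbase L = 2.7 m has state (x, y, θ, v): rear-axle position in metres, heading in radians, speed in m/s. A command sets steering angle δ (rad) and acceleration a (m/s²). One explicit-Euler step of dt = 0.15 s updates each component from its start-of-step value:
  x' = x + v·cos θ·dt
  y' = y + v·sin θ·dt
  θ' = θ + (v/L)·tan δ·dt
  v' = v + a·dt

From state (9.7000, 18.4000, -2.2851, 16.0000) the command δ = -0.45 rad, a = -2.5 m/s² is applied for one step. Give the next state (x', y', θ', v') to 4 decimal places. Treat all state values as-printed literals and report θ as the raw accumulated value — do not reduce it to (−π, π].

x' = 9.7000 + 16.0000·cos(-2.2851)·0.15 = 8.1278
y' = 18.4000 + 16.0000·sin(-2.2851)·0.15 = 16.5867
θ' = -2.2851 + (16.0000/2.7)·tan(-0.45)·0.15 = -2.7145
v' = 16.0000 − 2.5000·0.15 = 15.6250

(8.1278, 16.5867, -2.7145, 15.6250)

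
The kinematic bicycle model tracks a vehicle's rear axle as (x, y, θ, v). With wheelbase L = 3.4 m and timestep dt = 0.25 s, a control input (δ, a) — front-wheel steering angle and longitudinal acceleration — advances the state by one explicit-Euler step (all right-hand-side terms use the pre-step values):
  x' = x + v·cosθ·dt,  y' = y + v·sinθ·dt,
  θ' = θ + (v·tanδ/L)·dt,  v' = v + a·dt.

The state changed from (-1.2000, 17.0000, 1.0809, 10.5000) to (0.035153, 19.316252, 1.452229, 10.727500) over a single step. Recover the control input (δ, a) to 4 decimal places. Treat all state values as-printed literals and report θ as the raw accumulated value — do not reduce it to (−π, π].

δ = 0.4483, a = 0.9100

a = (v'−v)/dt = (0.227500)/0.25 = 0.9100
Δθ = θ'−θ = 0.371329;  (v·dt/L) = 10.5000·0.25/3.4 = 0.772059
tan δ = Δθ·L/(v·dt) = 0.480959  →  δ = 0.4483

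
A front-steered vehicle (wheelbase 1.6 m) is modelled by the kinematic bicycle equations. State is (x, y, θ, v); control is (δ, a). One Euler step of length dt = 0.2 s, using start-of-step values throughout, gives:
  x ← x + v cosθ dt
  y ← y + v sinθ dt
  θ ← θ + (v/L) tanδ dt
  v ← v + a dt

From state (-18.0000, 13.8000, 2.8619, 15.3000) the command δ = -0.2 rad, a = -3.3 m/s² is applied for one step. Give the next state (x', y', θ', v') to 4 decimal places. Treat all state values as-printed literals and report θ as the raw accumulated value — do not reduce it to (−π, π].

(-20.9411, 14.6447, 2.4742, 14.6400)

x' = -18.0000 + 15.3000·cos(2.8619)·0.2 = -20.9411
y' = 13.8000 + 15.3000·sin(2.8619)·0.2 = 14.6447
θ' = 2.8619 + (15.3000/1.6)·tan(-0.2)·0.2 = 2.4742
v' = 15.3000 − 3.3000·0.2 = 14.6400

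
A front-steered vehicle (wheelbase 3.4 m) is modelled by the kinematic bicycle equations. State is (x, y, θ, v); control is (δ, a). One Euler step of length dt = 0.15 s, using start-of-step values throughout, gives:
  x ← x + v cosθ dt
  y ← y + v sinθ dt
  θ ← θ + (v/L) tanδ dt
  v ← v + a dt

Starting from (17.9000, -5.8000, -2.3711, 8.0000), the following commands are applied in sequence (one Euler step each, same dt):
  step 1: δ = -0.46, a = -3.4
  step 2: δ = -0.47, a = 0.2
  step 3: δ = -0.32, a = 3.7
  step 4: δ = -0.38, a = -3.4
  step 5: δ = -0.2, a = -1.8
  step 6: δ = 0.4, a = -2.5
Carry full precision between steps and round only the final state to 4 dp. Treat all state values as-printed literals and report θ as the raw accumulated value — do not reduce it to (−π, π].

after step 1 (δ=-0.46, a=-3.4): (17.038919, -6.635787, -2.545964, 7.490000)
after step 2 (δ=-0.47, a=0.2): (16.108890, -7.266103, -2.713817, 7.520000)
after step 3 (δ=-0.32, a=3.7): (15.082533, -7.734051, -2.823760, 8.075000)
after step 4 (δ=-0.38, a=-3.4): (13.931948, -8.112576, -2.966051, 7.565000)
after step 5 (δ=-0.2, a=-1.8): (12.814637, -8.310751, -3.033706, 7.295000)
after step 6 (δ=0.4, a=-2.5): (11.726749, -8.428577, -2.897635, 6.920000)

(11.7267, -8.4286, -2.8976, 6.9200)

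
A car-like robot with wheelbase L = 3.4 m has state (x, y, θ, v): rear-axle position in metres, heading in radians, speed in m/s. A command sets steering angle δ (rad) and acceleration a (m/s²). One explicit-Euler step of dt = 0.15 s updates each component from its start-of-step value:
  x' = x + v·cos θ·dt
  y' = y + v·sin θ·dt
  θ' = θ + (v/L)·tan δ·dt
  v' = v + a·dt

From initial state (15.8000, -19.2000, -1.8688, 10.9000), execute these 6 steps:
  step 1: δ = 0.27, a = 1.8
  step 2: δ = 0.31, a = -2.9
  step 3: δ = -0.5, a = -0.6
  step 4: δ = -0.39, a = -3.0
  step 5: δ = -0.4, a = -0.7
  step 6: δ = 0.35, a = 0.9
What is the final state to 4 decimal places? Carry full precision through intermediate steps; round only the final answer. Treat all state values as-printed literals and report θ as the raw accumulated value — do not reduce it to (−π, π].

after step 1 (δ=0.27, a=1.8): (15.319944, -20.762937, -1.735712, 11.170000)
after step 2 (δ=0.31, a=-2.9): (15.044878, -22.415704, -1.577856, 10.735000)
after step 3 (δ=-0.5, a=-0.6): (15.033510, -24.025914, -1.836587, 10.645000)
after step 4 (δ=-0.39, a=-3.0): (14.614088, -25.566594, -2.029632, 10.195000)
after step 5 (δ=-0.4, a=-0.7): (13.936777, -26.937672, -2.219795, 10.090000)
after step 6 (δ=0.35, a=0.9): (13.022034, -28.143461, -2.057304, 10.225000)

(13.0220, -28.1435, -2.0573, 10.2250)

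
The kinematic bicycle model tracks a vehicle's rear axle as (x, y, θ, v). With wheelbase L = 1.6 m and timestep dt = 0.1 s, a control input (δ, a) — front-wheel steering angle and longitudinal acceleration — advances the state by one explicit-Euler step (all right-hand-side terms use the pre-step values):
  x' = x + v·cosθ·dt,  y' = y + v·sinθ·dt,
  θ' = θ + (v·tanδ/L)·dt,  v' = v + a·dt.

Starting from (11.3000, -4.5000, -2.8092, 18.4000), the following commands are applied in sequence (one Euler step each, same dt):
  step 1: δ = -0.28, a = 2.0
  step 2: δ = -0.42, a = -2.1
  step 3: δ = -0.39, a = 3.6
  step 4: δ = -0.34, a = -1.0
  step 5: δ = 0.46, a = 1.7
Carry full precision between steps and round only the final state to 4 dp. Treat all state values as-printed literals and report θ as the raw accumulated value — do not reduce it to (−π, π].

(4.7646, -0.7872, -3.9685, 18.8200)

after step 1 (δ=-0.28, a=2.0): (9.560714, -5.100402, -3.139887, 18.600000)
after step 2 (δ=-0.42, a=-2.1): (7.700716, -5.103574, -3.659028, 18.390000)
after step 3 (δ=-0.39, a=3.6): (6.102459, -4.193907, -4.131484, 18.750000)
after step 4 (δ=-0.34, a=-1.0): (5.073495, -2.626470, -4.546020, 18.650000)
after step 5 (δ=0.46, a=1.7): (4.764646, -0.787221, -3.968512, 18.820000)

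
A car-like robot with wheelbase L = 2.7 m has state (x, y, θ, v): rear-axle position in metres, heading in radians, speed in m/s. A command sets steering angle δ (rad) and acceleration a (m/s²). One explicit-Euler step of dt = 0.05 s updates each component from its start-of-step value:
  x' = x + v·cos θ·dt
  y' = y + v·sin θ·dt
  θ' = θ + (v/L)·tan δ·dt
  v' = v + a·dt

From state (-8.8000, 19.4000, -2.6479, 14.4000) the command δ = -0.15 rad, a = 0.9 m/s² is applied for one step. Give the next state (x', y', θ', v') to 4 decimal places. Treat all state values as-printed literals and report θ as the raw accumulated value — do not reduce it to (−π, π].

x' = -8.8000 + 14.4000·cos(-2.6479)·0.05 = -9.4340
y' = 19.4000 + 14.4000·sin(-2.6479)·0.05 = 19.0588
θ' = -2.6479 + (14.4000/2.7)·tan(-0.15)·0.05 = -2.6882
v' = 14.4000 + 0.9000·0.05 = 14.4450

(-9.4340, 19.0588, -2.6882, 14.4450)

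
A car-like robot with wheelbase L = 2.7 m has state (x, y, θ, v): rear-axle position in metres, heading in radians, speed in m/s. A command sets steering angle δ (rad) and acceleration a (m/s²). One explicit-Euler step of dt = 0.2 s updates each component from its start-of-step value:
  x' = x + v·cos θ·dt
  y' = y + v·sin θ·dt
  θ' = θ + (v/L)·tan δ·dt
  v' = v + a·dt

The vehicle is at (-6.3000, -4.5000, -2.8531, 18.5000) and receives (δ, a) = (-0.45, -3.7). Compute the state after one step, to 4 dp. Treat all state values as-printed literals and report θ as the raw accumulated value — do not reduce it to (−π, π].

x' = -6.3000 + 18.5000·cos(-2.8531)·0.2 = -9.8471
y' = -4.5000 + 18.5000·sin(-2.8531)·0.2 = -5.5527
θ' = -2.8531 + (18.5000/2.7)·tan(-0.45)·0.2 = -3.5151
v' = 18.5000 − 3.7000·0.2 = 17.7600

(-9.8471, -5.5527, -3.5151, 17.7600)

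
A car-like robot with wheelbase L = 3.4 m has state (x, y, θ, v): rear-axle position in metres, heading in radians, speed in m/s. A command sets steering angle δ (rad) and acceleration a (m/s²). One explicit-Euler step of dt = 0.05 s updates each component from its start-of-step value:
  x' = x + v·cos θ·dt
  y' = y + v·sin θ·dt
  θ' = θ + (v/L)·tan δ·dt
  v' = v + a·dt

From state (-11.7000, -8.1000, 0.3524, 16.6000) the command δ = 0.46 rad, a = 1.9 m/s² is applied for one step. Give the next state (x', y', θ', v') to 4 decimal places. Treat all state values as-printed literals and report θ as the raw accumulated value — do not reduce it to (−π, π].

(-10.9210, -7.8135, 0.4733, 16.6950)

x' = -11.7000 + 16.6000·cos(0.3524)·0.05 = -10.9210
y' = -8.1000 + 16.6000·sin(0.3524)·0.05 = -7.8135
θ' = 0.3524 + (16.6000/3.4)·tan(0.46)·0.05 = 0.4733
v' = 16.6000 + 1.9000·0.05 = 16.6950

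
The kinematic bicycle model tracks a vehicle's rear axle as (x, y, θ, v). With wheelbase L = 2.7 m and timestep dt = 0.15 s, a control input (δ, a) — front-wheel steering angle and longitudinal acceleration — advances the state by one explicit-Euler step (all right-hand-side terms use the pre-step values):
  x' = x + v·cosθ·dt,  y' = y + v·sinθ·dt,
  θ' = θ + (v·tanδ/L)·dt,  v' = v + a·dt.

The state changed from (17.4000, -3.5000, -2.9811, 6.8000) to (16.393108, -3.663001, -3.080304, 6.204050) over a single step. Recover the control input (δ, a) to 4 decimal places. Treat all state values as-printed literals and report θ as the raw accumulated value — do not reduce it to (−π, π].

δ = -0.2568, a = -3.9730

a = (v'−v)/dt = (-0.595950)/0.15 = -3.9730
Δθ = θ'−θ = -0.099204;  (v·dt/L) = 6.8000·0.15/2.7 = 0.377778
tan δ = Δθ·L/(v·dt) = -0.262599  →  δ = -0.2568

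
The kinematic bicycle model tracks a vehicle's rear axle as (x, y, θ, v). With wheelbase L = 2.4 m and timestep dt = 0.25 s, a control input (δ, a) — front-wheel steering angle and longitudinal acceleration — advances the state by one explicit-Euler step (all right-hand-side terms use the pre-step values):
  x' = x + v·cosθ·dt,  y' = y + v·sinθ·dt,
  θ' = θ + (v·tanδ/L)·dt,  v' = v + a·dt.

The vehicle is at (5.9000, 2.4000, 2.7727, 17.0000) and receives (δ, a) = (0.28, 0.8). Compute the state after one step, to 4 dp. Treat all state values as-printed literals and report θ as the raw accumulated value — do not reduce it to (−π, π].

x' = 5.9000 + 17.0000·cos(2.7727)·0.25 = 1.9359
y' = 2.4000 + 17.0000·sin(2.7727)·0.25 = 3.9325
θ' = 2.7727 + (17.0000/2.4)·tan(0.28)·0.25 = 3.2819
v' = 17.0000 + 0.8000·0.25 = 17.2000

(1.9359, 3.9325, 3.2819, 17.2000)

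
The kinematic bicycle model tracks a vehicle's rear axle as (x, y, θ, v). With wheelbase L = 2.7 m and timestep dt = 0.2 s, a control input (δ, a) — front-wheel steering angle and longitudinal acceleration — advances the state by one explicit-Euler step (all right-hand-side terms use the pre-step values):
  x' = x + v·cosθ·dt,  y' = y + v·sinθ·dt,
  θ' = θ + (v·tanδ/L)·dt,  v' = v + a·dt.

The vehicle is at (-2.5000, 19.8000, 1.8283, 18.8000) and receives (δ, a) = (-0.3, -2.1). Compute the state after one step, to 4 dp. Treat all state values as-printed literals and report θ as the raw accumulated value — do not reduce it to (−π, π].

x' = -2.5000 + 18.8000·cos(1.8283)·0.2 = -3.4575
y' = 19.8000 + 18.8000·sin(1.8283)·0.2 = 23.4360
θ' = 1.8283 + (18.8000/2.7)·tan(-0.3)·0.2 = 1.3975
v' = 18.8000 − 2.1000·0.2 = 18.3800

(-3.4575, 23.4360, 1.3975, 18.3800)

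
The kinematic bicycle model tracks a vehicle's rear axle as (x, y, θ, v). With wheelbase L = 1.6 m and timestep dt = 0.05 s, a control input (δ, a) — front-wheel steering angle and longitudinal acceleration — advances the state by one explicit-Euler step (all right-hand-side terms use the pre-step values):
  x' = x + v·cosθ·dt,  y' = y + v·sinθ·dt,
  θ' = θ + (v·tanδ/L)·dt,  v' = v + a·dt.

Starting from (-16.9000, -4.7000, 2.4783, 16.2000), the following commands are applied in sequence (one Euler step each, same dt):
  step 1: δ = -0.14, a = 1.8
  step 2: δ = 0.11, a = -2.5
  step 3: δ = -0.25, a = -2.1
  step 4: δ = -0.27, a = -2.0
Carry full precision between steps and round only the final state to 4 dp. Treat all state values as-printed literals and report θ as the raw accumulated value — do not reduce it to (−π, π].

(-19.3271, -2.5679, 2.1953, 15.9600)

after step 1 (δ=-0.14, a=1.8): (-17.538255, -4.201271, 2.406958, 16.290000)
after step 2 (δ=0.11, a=-2.5): (-18.142676, -3.655299, 2.463182, 16.165000)
after step 3 (δ=-0.25, a=-2.1): (-18.771956, -3.148076, 2.334195, 16.060000)
after step 4 (δ=-0.27, a=-2.0): (-19.327135, -2.567916, 2.195297, 15.960000)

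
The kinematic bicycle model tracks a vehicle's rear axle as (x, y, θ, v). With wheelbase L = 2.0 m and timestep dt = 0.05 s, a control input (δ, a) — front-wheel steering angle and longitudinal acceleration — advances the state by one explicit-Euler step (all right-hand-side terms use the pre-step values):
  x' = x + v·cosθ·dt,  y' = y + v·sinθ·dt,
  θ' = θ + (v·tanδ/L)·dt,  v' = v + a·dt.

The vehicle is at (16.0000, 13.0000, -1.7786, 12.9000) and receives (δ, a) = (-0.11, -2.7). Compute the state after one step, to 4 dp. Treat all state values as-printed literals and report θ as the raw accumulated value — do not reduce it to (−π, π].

(15.8669, 12.3689, -1.8142, 12.7650)

x' = 16.0000 + 12.9000·cos(-1.7786)·0.05 = 15.8669
y' = 13.0000 + 12.9000·sin(-1.7786)·0.05 = 12.3689
θ' = -1.7786 + (12.9000/2.0)·tan(-0.11)·0.05 = -1.8142
v' = 12.9000 − 2.7000·0.05 = 12.7650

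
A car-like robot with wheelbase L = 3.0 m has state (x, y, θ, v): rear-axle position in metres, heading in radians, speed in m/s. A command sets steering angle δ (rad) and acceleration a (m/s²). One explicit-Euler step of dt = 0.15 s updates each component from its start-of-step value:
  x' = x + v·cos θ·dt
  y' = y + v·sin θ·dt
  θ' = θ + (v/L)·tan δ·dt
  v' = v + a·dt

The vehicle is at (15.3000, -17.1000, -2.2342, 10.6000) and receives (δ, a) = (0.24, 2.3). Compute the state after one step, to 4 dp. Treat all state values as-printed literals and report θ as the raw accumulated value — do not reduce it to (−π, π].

(14.3209, -18.3528, -2.1045, 10.9450)

x' = 15.3000 + 10.6000·cos(-2.2342)·0.15 = 14.3209
y' = -17.1000 + 10.6000·sin(-2.2342)·0.15 = -18.3528
θ' = -2.2342 + (10.6000/3.0)·tan(0.24)·0.15 = -2.1045
v' = 10.6000 + 2.3000·0.15 = 10.9450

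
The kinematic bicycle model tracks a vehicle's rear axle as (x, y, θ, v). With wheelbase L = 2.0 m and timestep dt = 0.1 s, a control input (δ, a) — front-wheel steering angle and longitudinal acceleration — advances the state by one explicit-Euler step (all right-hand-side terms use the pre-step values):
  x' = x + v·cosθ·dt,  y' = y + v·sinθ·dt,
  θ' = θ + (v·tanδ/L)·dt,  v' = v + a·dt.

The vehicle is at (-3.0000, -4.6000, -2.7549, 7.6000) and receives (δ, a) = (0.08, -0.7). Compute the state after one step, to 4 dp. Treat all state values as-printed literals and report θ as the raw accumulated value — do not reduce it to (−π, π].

(-3.7039, -4.8866, -2.7244, 7.5300)

x' = -3.0000 + 7.6000·cos(-2.7549)·0.1 = -3.7039
y' = -4.6000 + 7.6000·sin(-2.7549)·0.1 = -4.8866
θ' = -2.7549 + (7.6000/2.0)·tan(0.08)·0.1 = -2.7244
v' = 7.6000 − 0.7000·0.1 = 7.5300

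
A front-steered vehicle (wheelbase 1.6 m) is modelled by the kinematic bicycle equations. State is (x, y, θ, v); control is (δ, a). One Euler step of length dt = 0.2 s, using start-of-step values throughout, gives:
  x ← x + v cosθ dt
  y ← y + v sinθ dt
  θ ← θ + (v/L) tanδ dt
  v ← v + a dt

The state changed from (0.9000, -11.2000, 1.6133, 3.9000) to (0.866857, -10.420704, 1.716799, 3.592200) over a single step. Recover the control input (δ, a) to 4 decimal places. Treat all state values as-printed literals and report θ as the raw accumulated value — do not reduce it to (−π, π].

δ = 0.2092, a = -1.5390

a = (v'−v)/dt = (-0.307800)/0.2 = -1.5390
Δθ = θ'−θ = 0.103499;  (v·dt/L) = 3.9000·0.2/1.6 = 0.487500
tan δ = Δθ·L/(v·dt) = 0.212306  →  δ = 0.2092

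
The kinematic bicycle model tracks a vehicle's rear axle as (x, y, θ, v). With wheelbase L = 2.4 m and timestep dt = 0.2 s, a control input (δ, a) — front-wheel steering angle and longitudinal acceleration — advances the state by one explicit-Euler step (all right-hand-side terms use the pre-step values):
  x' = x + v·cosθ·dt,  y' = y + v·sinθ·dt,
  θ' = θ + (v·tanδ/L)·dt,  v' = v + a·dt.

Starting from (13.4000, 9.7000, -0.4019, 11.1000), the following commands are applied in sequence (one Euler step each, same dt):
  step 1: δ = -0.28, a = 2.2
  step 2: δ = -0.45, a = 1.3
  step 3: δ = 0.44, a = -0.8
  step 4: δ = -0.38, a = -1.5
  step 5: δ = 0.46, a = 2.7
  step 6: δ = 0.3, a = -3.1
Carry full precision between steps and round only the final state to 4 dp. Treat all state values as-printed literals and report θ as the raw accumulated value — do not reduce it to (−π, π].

after step 1 (δ=-0.28, a=2.2): (15.443109, 8.831608, -0.667888, 11.540000)
after step 2 (δ=-0.45, a=1.3): (17.255193, 7.402197, -1.132426, 11.800000)
after step 3 (δ=0.44, a=-0.8): (18.256930, 5.265348, -0.669492, 11.640000)
after step 4 (δ=-0.38, a=-1.5): (20.082401, 3.820620, -1.056922, 11.340000)
after step 5 (δ=0.46, a=2.7): (21.197248, 1.845540, -0.588723, 11.880000)
after step 6 (δ=0.3, a=-3.1): (23.173250, 0.526149, -0.282480, 11.260000)

(23.1732, 0.5261, -0.2825, 11.2600)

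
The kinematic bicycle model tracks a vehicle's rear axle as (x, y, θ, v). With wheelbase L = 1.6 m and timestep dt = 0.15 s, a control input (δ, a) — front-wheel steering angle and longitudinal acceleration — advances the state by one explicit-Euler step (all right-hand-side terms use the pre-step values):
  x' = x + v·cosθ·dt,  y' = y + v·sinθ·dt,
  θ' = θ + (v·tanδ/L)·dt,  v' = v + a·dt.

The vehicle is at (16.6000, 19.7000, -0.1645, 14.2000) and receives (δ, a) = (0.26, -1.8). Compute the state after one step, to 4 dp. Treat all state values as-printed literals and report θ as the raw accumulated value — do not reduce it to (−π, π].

(18.7012, 19.3512, 0.1896, 13.9300)

x' = 16.6000 + 14.2000·cos(-0.1645)·0.15 = 18.7012
y' = 19.7000 + 14.2000·sin(-0.1645)·0.15 = 19.3512
θ' = -0.1645 + (14.2000/1.6)·tan(0.26)·0.15 = 0.1896
v' = 14.2000 − 1.8000·0.15 = 13.9300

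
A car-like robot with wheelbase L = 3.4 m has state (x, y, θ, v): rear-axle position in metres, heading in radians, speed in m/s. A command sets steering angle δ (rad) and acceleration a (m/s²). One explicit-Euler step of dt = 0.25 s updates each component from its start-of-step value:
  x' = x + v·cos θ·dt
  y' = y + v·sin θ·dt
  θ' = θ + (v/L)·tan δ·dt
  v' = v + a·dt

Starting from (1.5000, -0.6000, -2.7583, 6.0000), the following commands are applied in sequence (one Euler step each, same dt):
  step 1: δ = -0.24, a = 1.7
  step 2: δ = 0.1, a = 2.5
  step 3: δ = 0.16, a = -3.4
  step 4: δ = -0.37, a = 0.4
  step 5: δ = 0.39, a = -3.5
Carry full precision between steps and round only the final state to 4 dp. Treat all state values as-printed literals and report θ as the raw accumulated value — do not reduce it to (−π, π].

(-6.0659, -3.1277, -2.7216, 5.4250)

after step 1 (δ=-0.24, a=1.7): (0.108843, -1.160964, -2.866263, 6.425000)
after step 2 (δ=0.1, a=2.5): (-1.436909, -1.597646, -2.818862, 7.050000)
after step 3 (δ=0.16, a=-3.4): (-3.108417, -2.156635, -2.735206, 6.200000)
after step 4 (δ=-0.37, a=0.4): (-4.532177, -2.769339, -2.912026, 6.300000)
after step 5 (δ=0.39, a=-3.5): (-6.065857, -3.127738, -2.721611, 5.425000)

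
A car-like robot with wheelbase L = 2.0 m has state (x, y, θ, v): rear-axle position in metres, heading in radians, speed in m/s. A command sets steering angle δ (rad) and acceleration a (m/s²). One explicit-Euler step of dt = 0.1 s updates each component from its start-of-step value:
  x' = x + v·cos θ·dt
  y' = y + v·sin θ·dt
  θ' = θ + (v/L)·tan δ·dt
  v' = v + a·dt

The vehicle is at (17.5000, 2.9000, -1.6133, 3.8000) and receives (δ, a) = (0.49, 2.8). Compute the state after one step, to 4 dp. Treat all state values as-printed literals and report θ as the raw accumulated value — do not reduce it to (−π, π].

(17.4839, 2.5203, -1.5120, 4.0800)

x' = 17.5000 + 3.8000·cos(-1.6133)·0.1 = 17.4839
y' = 2.9000 + 3.8000·sin(-1.6133)·0.1 = 2.5203
θ' = -1.6133 + (3.8000/2.0)·tan(0.49)·0.1 = -1.5120
v' = 3.8000 + 2.8000·0.1 = 4.0800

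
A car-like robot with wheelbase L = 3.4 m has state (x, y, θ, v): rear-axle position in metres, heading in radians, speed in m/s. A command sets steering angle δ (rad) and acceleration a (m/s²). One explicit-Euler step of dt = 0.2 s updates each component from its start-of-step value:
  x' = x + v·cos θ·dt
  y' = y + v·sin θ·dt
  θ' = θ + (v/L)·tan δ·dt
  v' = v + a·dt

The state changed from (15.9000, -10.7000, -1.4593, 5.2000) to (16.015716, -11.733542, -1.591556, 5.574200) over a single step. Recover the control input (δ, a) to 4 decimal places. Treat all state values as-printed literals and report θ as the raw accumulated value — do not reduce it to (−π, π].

δ = -0.4081, a = 1.8710

a = (v'−v)/dt = (0.374200)/0.2 = 1.8710
Δθ = θ'−θ = -0.132256;  (v·dt/L) = 5.2000·0.2/3.4 = 0.305882
tan δ = Δθ·L/(v·dt) = -0.432375  →  δ = -0.4081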